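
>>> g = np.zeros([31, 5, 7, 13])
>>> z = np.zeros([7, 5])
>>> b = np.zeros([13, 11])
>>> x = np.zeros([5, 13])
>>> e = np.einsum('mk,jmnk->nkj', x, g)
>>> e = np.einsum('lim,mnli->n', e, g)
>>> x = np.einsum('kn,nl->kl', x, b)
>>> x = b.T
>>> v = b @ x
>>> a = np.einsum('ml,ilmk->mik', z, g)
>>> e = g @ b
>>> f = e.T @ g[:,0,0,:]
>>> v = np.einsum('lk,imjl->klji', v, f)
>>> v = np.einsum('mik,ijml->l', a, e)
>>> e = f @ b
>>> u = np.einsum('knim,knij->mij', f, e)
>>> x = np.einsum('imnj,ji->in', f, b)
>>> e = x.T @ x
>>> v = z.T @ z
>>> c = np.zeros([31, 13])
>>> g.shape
(31, 5, 7, 13)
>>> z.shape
(7, 5)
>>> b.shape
(13, 11)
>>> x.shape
(11, 5)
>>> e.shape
(5, 5)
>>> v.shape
(5, 5)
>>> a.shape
(7, 31, 13)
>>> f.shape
(11, 7, 5, 13)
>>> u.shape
(13, 5, 11)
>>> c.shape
(31, 13)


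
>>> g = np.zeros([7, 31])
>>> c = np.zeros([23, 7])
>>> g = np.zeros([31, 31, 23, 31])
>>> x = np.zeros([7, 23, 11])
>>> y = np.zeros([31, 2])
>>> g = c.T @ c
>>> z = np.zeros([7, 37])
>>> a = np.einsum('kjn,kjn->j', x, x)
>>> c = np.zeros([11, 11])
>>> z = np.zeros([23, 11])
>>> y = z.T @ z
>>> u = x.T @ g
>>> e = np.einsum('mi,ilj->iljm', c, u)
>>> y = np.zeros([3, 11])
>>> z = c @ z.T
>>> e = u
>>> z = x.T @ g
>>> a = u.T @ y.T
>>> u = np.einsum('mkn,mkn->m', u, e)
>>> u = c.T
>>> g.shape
(7, 7)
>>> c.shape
(11, 11)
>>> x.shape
(7, 23, 11)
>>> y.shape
(3, 11)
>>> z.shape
(11, 23, 7)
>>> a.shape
(7, 23, 3)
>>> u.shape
(11, 11)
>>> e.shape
(11, 23, 7)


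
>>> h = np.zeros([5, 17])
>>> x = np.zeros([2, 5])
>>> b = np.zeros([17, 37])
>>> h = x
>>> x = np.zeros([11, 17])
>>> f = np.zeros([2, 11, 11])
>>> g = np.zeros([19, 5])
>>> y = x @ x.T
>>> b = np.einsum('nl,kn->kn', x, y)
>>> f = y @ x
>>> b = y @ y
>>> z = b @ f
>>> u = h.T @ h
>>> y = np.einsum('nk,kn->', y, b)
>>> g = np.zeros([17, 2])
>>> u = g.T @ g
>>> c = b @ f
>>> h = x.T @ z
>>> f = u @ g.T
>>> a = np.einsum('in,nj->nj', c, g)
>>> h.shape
(17, 17)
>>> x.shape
(11, 17)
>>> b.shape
(11, 11)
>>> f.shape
(2, 17)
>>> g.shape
(17, 2)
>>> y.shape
()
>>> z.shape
(11, 17)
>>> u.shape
(2, 2)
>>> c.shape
(11, 17)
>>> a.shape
(17, 2)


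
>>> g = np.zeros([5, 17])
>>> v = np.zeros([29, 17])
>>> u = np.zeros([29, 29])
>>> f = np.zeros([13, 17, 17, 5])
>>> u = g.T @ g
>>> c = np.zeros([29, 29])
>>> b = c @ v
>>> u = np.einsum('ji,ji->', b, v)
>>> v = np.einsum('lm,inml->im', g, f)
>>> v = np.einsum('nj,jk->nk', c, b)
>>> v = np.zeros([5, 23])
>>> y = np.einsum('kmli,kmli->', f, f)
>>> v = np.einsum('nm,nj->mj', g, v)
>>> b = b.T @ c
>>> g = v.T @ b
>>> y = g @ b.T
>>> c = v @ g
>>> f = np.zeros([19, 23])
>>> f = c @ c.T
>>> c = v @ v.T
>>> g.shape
(23, 29)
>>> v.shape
(17, 23)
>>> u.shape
()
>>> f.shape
(17, 17)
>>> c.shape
(17, 17)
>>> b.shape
(17, 29)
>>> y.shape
(23, 17)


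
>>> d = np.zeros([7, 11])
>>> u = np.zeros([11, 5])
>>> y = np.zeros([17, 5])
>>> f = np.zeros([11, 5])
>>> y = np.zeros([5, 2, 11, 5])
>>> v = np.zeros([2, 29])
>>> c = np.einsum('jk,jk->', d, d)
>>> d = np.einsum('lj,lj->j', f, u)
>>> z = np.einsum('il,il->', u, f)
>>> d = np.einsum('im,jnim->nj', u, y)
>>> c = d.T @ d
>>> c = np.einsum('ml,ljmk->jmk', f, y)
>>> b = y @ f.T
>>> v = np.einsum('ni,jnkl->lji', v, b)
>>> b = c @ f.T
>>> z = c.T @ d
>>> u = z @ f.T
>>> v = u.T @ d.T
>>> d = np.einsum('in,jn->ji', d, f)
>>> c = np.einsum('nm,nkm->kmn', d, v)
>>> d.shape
(11, 2)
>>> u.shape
(5, 11, 11)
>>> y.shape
(5, 2, 11, 5)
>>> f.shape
(11, 5)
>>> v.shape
(11, 11, 2)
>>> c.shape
(11, 2, 11)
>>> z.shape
(5, 11, 5)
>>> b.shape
(2, 11, 11)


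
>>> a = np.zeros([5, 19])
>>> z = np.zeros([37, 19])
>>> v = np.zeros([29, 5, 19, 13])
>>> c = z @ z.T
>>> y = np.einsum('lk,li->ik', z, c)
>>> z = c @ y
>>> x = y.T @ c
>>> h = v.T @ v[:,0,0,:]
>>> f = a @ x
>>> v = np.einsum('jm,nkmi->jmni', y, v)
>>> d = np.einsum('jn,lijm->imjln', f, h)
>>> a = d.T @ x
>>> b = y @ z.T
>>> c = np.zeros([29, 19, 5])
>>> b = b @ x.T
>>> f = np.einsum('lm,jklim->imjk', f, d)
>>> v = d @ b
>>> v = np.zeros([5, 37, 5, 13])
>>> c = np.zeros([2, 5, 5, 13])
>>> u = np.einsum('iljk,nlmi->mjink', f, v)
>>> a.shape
(37, 13, 5, 13, 37)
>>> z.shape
(37, 19)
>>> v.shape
(5, 37, 5, 13)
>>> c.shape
(2, 5, 5, 13)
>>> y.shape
(37, 19)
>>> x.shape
(19, 37)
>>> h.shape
(13, 19, 5, 13)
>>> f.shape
(13, 37, 19, 13)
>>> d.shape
(19, 13, 5, 13, 37)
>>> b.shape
(37, 19)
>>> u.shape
(5, 19, 13, 5, 13)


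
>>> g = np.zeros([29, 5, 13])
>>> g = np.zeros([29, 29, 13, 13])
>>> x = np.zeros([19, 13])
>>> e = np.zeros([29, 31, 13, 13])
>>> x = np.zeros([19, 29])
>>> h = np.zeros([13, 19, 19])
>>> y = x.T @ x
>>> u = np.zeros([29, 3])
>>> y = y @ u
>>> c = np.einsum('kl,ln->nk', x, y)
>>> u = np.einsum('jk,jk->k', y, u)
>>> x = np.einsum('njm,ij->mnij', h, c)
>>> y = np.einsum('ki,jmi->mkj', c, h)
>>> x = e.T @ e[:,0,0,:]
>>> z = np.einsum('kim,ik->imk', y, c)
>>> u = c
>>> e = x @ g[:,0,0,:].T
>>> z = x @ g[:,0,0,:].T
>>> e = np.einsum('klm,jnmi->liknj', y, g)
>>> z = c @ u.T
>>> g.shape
(29, 29, 13, 13)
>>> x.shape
(13, 13, 31, 13)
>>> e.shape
(3, 13, 19, 29, 29)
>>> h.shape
(13, 19, 19)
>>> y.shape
(19, 3, 13)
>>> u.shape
(3, 19)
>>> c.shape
(3, 19)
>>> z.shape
(3, 3)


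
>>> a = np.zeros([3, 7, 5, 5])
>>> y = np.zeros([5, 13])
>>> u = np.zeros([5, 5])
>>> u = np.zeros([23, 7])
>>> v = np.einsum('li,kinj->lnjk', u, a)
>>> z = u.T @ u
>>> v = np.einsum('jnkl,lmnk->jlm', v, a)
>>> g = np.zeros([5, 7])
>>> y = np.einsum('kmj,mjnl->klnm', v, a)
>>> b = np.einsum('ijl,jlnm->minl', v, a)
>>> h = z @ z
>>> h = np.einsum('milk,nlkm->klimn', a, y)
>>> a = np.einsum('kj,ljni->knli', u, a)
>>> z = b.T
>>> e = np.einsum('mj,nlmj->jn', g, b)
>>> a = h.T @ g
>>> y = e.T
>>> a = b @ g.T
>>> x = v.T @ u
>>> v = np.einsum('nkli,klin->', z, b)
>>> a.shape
(5, 23, 5, 5)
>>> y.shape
(5, 7)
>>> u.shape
(23, 7)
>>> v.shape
()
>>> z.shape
(7, 5, 23, 5)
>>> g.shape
(5, 7)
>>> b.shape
(5, 23, 5, 7)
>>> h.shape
(5, 5, 7, 3, 23)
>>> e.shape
(7, 5)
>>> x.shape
(7, 3, 7)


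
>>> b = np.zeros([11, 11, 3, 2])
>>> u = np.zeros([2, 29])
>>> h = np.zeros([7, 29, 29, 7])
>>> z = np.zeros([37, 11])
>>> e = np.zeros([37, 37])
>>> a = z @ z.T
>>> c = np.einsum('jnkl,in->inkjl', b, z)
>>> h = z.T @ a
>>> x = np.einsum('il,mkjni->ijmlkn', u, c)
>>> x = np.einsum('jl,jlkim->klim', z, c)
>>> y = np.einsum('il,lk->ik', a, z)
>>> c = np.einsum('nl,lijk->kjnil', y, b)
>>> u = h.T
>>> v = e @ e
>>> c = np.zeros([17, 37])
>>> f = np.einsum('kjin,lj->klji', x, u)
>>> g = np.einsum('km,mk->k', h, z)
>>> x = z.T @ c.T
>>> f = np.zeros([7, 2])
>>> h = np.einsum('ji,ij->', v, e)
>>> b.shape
(11, 11, 3, 2)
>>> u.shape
(37, 11)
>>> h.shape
()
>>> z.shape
(37, 11)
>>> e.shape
(37, 37)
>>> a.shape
(37, 37)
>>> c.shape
(17, 37)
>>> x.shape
(11, 17)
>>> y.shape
(37, 11)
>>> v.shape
(37, 37)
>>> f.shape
(7, 2)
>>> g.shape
(11,)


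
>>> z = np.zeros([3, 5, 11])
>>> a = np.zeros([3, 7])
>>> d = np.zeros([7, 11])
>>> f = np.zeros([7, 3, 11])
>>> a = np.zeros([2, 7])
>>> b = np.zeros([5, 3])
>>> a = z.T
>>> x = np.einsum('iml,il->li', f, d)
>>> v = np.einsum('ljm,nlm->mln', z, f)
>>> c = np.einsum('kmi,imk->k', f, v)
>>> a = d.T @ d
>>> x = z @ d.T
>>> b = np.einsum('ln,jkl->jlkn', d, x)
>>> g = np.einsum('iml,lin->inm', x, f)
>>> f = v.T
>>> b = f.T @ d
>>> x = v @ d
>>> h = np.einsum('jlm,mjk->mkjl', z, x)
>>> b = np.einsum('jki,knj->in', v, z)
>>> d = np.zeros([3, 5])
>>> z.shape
(3, 5, 11)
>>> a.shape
(11, 11)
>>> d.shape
(3, 5)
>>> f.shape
(7, 3, 11)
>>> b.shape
(7, 5)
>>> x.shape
(11, 3, 11)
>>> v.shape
(11, 3, 7)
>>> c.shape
(7,)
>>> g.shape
(3, 11, 5)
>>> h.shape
(11, 11, 3, 5)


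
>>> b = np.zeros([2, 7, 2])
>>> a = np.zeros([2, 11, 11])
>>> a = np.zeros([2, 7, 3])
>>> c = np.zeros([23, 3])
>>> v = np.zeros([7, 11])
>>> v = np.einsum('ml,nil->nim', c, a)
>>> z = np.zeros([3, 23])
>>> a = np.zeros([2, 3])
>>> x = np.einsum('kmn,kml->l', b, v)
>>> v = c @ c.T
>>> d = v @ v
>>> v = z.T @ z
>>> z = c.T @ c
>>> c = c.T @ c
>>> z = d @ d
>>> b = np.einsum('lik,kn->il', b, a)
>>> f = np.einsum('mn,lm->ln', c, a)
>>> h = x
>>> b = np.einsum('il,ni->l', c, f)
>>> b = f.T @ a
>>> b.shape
(3, 3)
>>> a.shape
(2, 3)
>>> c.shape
(3, 3)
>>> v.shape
(23, 23)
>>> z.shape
(23, 23)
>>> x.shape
(23,)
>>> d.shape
(23, 23)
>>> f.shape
(2, 3)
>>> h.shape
(23,)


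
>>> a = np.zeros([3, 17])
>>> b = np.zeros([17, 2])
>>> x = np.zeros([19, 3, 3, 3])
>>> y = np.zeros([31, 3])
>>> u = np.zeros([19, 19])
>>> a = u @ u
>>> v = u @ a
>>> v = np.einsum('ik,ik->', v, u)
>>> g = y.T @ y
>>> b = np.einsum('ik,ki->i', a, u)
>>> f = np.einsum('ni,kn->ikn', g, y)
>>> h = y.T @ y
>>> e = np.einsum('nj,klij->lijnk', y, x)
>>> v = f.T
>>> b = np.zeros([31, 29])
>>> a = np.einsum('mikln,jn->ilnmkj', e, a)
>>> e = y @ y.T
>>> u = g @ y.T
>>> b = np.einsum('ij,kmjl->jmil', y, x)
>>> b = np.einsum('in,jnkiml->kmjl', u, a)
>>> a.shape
(3, 31, 19, 3, 3, 19)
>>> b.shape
(19, 3, 3, 19)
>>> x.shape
(19, 3, 3, 3)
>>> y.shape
(31, 3)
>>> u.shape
(3, 31)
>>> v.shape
(3, 31, 3)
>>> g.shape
(3, 3)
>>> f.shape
(3, 31, 3)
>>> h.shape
(3, 3)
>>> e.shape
(31, 31)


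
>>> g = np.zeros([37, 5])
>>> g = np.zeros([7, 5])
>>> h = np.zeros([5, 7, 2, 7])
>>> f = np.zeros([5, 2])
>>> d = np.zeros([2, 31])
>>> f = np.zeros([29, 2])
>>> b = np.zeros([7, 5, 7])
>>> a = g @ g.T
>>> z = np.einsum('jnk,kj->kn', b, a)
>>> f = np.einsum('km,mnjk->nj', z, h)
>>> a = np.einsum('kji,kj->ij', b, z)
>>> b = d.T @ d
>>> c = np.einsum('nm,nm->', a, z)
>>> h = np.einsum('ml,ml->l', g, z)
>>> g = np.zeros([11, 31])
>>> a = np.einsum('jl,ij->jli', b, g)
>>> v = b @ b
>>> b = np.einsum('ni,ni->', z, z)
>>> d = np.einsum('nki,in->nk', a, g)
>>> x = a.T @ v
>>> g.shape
(11, 31)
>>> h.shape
(5,)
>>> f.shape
(7, 2)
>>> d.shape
(31, 31)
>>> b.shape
()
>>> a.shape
(31, 31, 11)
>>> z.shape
(7, 5)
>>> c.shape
()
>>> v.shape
(31, 31)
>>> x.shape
(11, 31, 31)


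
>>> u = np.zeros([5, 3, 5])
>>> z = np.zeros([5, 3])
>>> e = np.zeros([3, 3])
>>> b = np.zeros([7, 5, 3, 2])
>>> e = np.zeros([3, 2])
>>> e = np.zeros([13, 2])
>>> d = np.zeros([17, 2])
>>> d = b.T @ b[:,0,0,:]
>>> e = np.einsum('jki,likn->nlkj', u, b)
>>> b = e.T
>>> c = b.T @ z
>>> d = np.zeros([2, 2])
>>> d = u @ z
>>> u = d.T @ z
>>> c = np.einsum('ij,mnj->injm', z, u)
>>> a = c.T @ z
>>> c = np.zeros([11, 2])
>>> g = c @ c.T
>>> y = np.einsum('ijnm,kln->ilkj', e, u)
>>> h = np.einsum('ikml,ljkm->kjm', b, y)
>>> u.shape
(3, 3, 3)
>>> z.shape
(5, 3)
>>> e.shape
(2, 7, 3, 5)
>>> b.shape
(5, 3, 7, 2)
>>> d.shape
(5, 3, 3)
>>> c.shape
(11, 2)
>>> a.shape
(3, 3, 3, 3)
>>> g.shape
(11, 11)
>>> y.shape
(2, 3, 3, 7)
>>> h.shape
(3, 3, 7)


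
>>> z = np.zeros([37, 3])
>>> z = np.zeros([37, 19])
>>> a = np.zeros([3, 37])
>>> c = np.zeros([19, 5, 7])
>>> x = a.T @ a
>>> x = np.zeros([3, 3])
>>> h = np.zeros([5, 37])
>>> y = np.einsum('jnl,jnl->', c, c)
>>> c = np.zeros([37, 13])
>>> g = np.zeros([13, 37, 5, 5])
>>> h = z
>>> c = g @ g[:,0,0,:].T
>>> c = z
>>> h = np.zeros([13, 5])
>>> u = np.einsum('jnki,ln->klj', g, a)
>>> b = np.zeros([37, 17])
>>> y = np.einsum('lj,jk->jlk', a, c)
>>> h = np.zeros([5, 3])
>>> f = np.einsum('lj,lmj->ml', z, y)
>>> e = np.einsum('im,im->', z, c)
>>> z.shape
(37, 19)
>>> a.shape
(3, 37)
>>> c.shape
(37, 19)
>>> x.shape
(3, 3)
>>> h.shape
(5, 3)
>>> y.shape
(37, 3, 19)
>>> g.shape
(13, 37, 5, 5)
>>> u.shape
(5, 3, 13)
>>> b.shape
(37, 17)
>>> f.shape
(3, 37)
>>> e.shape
()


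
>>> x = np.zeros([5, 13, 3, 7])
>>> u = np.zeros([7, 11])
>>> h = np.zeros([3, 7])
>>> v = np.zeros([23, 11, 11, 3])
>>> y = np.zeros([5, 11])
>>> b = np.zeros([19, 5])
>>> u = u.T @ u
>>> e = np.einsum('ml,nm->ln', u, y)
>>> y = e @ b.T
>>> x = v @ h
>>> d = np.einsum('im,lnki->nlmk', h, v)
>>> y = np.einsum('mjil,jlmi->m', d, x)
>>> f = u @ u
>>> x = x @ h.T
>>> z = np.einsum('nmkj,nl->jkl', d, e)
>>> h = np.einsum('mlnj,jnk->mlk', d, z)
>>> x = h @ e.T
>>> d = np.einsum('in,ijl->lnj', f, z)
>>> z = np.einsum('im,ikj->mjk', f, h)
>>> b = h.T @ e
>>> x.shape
(11, 23, 11)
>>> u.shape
(11, 11)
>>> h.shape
(11, 23, 5)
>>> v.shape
(23, 11, 11, 3)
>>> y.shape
(11,)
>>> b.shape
(5, 23, 5)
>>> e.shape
(11, 5)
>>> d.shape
(5, 11, 7)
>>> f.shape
(11, 11)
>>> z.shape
(11, 5, 23)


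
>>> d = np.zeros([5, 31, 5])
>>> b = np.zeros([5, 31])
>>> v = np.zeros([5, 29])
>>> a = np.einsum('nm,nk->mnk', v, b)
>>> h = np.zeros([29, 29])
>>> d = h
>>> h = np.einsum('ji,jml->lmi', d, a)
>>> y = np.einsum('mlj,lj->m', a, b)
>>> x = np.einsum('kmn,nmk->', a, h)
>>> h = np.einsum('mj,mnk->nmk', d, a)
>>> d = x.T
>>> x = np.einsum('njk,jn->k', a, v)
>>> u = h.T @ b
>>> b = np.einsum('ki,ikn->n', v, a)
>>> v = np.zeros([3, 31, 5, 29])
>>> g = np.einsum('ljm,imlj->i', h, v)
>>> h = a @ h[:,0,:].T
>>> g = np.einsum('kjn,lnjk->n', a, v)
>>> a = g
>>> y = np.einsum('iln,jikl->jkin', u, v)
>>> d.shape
()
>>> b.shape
(31,)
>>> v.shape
(3, 31, 5, 29)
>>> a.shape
(31,)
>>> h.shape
(29, 5, 5)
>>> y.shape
(3, 5, 31, 31)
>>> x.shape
(31,)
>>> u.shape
(31, 29, 31)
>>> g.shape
(31,)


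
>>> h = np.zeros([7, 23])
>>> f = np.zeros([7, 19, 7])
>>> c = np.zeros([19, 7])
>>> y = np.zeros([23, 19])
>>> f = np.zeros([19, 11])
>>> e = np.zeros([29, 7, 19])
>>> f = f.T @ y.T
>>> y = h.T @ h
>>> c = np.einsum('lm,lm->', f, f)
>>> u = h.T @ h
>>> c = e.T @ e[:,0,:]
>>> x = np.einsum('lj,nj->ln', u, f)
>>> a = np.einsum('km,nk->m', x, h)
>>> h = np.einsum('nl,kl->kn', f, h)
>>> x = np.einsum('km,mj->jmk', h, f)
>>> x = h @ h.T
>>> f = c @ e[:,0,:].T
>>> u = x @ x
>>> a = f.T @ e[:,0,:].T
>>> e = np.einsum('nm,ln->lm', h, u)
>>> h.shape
(7, 11)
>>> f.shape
(19, 7, 29)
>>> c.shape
(19, 7, 19)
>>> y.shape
(23, 23)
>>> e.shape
(7, 11)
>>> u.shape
(7, 7)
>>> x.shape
(7, 7)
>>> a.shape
(29, 7, 29)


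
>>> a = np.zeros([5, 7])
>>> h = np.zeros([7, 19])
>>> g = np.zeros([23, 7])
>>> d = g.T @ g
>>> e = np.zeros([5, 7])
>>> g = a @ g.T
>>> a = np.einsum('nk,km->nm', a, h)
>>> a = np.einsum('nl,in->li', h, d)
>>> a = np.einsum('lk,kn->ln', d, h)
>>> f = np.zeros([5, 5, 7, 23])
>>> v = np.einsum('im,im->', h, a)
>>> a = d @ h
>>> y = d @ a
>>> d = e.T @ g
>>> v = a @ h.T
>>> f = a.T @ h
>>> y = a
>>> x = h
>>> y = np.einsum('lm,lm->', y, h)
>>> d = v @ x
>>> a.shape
(7, 19)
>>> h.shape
(7, 19)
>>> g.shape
(5, 23)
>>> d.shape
(7, 19)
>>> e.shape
(5, 7)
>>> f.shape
(19, 19)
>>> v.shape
(7, 7)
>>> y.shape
()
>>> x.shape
(7, 19)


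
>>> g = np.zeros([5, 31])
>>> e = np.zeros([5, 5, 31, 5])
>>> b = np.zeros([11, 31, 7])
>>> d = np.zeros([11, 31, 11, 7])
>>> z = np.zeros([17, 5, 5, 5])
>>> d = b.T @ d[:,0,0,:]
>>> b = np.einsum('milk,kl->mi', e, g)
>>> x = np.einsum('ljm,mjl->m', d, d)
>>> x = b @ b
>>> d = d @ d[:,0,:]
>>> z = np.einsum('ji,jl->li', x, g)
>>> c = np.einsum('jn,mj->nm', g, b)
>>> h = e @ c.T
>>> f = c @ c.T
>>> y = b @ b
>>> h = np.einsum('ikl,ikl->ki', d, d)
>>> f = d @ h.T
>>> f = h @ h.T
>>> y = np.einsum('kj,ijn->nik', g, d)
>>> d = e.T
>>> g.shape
(5, 31)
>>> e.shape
(5, 5, 31, 5)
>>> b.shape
(5, 5)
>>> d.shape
(5, 31, 5, 5)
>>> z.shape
(31, 5)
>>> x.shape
(5, 5)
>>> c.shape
(31, 5)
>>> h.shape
(31, 7)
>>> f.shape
(31, 31)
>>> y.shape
(7, 7, 5)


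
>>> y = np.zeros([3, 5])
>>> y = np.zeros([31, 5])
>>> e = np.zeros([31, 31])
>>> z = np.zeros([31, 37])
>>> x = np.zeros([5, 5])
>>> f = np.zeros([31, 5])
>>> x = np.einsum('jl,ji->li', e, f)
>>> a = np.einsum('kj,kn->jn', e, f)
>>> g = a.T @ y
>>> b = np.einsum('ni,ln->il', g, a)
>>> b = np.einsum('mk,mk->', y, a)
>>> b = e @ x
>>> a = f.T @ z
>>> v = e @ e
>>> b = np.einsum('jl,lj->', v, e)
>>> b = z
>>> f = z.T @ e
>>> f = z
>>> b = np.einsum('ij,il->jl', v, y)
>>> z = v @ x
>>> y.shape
(31, 5)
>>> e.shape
(31, 31)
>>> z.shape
(31, 5)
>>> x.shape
(31, 5)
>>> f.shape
(31, 37)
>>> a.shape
(5, 37)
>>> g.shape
(5, 5)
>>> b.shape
(31, 5)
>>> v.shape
(31, 31)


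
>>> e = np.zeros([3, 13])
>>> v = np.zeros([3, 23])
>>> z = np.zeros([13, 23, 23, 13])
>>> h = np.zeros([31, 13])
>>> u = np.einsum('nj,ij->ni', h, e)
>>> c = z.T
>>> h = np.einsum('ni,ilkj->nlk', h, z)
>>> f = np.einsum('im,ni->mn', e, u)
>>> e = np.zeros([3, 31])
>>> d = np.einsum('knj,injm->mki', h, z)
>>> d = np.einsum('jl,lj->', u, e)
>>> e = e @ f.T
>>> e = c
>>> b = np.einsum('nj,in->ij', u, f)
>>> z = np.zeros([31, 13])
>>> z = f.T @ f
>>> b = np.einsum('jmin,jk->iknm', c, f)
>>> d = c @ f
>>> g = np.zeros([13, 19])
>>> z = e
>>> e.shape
(13, 23, 23, 13)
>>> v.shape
(3, 23)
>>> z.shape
(13, 23, 23, 13)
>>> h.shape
(31, 23, 23)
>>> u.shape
(31, 3)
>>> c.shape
(13, 23, 23, 13)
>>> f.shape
(13, 31)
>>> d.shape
(13, 23, 23, 31)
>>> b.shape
(23, 31, 13, 23)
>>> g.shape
(13, 19)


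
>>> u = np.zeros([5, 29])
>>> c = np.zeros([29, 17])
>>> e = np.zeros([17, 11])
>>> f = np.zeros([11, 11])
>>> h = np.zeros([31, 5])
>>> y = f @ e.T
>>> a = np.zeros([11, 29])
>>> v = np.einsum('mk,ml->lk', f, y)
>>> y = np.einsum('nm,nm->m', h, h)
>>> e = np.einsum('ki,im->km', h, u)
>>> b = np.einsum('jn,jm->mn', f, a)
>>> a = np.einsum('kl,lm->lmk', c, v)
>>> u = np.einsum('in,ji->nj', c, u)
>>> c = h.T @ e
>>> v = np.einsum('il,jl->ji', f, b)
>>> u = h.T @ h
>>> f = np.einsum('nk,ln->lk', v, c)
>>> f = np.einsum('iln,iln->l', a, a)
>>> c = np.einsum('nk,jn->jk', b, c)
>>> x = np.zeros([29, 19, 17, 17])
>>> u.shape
(5, 5)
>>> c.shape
(5, 11)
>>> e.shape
(31, 29)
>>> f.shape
(11,)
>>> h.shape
(31, 5)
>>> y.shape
(5,)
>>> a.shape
(17, 11, 29)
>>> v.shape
(29, 11)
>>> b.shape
(29, 11)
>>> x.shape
(29, 19, 17, 17)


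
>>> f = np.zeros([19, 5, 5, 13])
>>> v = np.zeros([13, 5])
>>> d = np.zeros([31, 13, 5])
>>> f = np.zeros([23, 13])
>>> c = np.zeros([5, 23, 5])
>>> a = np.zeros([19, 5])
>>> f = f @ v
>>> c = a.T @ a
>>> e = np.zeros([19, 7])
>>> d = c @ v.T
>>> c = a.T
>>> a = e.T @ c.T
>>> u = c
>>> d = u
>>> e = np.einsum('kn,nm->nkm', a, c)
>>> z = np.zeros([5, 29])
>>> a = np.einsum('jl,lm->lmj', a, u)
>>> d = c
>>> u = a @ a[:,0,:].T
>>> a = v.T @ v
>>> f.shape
(23, 5)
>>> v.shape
(13, 5)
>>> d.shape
(5, 19)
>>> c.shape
(5, 19)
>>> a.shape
(5, 5)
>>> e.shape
(5, 7, 19)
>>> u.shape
(5, 19, 5)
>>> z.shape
(5, 29)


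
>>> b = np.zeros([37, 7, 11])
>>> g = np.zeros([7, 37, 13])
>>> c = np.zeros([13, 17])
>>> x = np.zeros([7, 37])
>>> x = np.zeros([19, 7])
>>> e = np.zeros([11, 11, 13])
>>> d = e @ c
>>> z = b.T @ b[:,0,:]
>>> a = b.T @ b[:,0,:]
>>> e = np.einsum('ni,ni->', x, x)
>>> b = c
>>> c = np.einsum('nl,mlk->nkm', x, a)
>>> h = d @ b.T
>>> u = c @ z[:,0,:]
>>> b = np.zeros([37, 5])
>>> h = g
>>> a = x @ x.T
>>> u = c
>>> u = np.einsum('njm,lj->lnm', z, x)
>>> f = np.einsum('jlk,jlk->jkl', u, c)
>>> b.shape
(37, 5)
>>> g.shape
(7, 37, 13)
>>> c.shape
(19, 11, 11)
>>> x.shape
(19, 7)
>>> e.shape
()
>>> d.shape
(11, 11, 17)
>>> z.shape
(11, 7, 11)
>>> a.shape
(19, 19)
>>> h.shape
(7, 37, 13)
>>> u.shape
(19, 11, 11)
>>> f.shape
(19, 11, 11)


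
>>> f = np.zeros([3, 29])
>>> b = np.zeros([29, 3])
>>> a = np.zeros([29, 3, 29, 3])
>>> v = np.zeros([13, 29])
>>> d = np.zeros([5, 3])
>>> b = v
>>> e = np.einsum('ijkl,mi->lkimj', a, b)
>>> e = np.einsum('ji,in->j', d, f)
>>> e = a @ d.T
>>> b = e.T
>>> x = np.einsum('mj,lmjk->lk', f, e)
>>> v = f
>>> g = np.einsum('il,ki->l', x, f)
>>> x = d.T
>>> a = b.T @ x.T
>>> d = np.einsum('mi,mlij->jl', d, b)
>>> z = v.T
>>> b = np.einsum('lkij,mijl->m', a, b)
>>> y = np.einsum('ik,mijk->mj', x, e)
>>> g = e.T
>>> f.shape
(3, 29)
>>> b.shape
(5,)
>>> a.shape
(29, 3, 29, 3)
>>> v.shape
(3, 29)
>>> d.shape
(29, 29)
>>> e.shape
(29, 3, 29, 5)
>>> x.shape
(3, 5)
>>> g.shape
(5, 29, 3, 29)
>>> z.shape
(29, 3)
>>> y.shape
(29, 29)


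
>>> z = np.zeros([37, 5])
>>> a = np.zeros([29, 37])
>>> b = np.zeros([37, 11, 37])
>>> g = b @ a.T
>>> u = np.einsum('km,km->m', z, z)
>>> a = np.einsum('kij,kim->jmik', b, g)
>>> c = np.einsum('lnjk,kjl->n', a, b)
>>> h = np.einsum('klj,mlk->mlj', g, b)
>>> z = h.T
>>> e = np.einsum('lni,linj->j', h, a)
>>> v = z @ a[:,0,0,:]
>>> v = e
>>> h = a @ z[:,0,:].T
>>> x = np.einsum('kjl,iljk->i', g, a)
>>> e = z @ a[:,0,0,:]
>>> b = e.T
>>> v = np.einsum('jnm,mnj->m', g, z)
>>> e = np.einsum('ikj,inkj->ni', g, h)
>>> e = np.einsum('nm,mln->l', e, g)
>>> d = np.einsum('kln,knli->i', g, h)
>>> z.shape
(29, 11, 37)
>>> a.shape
(37, 29, 11, 37)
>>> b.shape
(37, 11, 29)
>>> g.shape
(37, 11, 29)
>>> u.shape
(5,)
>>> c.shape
(29,)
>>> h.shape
(37, 29, 11, 29)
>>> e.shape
(11,)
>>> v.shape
(29,)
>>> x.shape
(37,)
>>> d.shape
(29,)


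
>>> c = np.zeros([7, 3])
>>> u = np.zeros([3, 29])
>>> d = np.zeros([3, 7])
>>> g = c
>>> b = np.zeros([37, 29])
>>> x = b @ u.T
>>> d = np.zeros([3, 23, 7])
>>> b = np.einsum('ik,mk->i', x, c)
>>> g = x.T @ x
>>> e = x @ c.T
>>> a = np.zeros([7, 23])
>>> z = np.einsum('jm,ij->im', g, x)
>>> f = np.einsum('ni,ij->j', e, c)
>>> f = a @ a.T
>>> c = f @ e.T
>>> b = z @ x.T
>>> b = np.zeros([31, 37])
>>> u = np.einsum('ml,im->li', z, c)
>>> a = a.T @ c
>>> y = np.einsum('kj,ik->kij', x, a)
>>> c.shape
(7, 37)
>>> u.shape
(3, 7)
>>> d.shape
(3, 23, 7)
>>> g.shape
(3, 3)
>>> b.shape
(31, 37)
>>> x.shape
(37, 3)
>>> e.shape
(37, 7)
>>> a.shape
(23, 37)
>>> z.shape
(37, 3)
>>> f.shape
(7, 7)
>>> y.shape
(37, 23, 3)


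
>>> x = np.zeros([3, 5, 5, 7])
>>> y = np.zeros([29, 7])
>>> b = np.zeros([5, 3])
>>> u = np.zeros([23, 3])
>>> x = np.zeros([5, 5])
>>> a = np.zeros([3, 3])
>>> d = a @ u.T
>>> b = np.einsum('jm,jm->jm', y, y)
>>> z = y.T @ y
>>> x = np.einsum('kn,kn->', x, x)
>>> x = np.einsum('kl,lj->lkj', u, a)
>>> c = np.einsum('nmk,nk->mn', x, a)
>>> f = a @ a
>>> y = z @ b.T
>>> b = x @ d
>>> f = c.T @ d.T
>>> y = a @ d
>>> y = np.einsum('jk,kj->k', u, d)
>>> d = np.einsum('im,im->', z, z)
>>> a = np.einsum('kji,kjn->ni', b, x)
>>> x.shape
(3, 23, 3)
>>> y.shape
(3,)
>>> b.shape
(3, 23, 23)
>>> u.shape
(23, 3)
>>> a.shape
(3, 23)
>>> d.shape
()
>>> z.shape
(7, 7)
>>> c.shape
(23, 3)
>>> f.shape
(3, 3)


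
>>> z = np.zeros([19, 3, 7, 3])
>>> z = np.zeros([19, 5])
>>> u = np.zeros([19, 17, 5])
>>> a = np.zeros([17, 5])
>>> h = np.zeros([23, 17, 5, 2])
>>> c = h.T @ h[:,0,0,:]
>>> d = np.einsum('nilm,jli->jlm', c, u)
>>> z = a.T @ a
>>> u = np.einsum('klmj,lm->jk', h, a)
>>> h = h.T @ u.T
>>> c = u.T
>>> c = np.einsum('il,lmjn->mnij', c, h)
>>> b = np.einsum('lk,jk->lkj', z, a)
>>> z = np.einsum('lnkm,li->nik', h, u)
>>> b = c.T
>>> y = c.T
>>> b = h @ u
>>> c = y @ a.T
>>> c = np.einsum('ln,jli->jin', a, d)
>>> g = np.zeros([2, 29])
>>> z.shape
(5, 23, 17)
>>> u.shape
(2, 23)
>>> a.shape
(17, 5)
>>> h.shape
(2, 5, 17, 2)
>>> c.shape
(19, 2, 5)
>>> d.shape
(19, 17, 2)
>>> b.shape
(2, 5, 17, 23)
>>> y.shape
(17, 23, 2, 5)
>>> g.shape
(2, 29)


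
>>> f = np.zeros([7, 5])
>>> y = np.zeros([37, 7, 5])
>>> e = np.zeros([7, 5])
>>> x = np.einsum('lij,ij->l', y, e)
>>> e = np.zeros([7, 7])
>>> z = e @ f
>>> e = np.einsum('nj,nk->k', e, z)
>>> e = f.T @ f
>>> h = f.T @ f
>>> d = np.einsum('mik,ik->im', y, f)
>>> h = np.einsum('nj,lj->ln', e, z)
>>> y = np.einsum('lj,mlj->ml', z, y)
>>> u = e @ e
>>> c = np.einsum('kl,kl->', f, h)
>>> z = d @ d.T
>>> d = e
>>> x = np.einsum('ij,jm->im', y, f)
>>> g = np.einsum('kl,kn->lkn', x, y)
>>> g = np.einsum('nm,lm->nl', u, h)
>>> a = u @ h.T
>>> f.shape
(7, 5)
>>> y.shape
(37, 7)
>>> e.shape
(5, 5)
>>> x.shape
(37, 5)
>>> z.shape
(7, 7)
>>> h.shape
(7, 5)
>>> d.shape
(5, 5)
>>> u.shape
(5, 5)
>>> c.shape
()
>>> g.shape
(5, 7)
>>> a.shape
(5, 7)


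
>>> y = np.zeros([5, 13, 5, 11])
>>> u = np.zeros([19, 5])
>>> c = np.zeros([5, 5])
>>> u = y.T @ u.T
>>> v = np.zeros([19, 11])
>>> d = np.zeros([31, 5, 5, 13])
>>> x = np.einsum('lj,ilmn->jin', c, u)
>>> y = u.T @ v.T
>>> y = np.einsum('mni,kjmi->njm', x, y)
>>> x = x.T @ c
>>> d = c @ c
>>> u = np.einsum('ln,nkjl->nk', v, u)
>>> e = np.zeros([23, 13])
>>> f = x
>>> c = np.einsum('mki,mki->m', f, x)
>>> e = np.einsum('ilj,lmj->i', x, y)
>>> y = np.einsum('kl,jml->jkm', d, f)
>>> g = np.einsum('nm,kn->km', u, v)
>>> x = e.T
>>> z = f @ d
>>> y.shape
(19, 5, 11)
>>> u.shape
(11, 5)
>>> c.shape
(19,)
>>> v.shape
(19, 11)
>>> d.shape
(5, 5)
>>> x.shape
(19,)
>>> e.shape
(19,)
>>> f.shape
(19, 11, 5)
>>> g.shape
(19, 5)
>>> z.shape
(19, 11, 5)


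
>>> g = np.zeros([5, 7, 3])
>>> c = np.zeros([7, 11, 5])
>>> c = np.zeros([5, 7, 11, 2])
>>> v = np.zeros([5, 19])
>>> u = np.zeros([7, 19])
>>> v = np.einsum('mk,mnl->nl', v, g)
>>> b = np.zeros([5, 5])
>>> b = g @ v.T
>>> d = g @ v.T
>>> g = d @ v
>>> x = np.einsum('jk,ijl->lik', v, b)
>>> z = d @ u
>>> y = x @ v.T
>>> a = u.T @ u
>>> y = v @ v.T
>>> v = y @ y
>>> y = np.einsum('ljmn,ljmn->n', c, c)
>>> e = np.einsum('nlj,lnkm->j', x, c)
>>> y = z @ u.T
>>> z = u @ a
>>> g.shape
(5, 7, 3)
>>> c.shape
(5, 7, 11, 2)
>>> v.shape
(7, 7)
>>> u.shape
(7, 19)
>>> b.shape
(5, 7, 7)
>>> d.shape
(5, 7, 7)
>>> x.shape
(7, 5, 3)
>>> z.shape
(7, 19)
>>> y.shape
(5, 7, 7)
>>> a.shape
(19, 19)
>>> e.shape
(3,)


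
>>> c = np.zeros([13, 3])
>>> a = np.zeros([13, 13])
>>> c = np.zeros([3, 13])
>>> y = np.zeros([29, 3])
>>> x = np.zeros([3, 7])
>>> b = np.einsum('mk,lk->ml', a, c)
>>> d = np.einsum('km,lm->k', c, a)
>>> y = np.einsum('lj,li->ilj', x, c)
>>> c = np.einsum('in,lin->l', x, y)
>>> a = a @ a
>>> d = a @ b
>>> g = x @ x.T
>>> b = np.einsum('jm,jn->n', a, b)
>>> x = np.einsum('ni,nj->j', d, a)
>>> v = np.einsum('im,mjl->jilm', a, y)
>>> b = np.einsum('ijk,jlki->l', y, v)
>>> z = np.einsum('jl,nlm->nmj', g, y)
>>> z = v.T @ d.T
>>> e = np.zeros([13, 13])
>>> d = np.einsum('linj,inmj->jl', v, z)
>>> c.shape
(13,)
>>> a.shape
(13, 13)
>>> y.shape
(13, 3, 7)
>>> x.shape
(13,)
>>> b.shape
(13,)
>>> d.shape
(13, 3)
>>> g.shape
(3, 3)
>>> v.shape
(3, 13, 7, 13)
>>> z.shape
(13, 7, 13, 13)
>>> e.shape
(13, 13)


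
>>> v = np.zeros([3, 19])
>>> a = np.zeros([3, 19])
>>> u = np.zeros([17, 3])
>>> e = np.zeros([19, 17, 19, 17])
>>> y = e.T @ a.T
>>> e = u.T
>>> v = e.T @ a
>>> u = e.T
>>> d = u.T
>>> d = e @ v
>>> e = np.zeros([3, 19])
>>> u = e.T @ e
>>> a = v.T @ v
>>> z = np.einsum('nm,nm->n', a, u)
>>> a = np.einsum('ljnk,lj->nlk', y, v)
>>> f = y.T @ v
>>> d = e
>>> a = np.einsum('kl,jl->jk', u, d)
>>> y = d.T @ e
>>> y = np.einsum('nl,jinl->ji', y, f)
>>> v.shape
(17, 19)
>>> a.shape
(3, 19)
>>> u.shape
(19, 19)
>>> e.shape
(3, 19)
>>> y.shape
(3, 17)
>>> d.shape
(3, 19)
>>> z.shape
(19,)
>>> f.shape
(3, 17, 19, 19)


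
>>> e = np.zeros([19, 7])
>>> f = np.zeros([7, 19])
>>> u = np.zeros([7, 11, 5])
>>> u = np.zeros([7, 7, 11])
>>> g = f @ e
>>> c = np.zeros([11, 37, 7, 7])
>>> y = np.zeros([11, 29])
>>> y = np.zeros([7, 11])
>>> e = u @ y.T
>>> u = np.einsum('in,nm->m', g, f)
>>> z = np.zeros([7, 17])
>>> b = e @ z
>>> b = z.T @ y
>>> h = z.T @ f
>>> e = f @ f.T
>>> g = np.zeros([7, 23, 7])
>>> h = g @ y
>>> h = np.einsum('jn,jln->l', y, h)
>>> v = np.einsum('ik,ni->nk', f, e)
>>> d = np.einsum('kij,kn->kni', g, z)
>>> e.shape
(7, 7)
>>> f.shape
(7, 19)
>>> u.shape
(19,)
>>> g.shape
(7, 23, 7)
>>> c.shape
(11, 37, 7, 7)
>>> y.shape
(7, 11)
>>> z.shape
(7, 17)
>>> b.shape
(17, 11)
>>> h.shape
(23,)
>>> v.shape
(7, 19)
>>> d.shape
(7, 17, 23)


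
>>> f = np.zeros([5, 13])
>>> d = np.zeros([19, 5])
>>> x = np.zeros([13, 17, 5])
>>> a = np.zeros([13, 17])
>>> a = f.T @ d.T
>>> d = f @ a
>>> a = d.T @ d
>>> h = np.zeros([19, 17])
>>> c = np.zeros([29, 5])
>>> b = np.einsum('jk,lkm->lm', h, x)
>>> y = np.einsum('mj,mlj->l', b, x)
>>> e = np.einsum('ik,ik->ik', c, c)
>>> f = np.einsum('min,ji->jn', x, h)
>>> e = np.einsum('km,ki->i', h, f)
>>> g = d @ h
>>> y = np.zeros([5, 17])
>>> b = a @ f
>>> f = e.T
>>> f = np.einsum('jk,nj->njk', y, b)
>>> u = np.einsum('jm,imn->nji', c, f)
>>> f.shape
(19, 5, 17)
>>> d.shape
(5, 19)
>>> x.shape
(13, 17, 5)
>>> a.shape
(19, 19)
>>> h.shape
(19, 17)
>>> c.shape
(29, 5)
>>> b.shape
(19, 5)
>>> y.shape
(5, 17)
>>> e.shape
(5,)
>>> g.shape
(5, 17)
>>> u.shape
(17, 29, 19)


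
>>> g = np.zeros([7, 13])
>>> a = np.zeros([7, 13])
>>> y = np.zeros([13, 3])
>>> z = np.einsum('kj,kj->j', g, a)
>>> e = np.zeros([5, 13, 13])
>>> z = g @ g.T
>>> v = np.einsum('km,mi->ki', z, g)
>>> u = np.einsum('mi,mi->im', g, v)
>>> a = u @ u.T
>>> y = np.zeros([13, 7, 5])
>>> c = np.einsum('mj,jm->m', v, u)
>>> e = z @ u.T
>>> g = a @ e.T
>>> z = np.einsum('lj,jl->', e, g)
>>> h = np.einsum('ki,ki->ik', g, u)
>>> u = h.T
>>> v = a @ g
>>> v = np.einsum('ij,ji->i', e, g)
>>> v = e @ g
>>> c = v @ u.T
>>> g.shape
(13, 7)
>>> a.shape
(13, 13)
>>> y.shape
(13, 7, 5)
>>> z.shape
()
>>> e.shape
(7, 13)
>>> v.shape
(7, 7)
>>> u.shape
(13, 7)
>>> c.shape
(7, 13)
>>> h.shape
(7, 13)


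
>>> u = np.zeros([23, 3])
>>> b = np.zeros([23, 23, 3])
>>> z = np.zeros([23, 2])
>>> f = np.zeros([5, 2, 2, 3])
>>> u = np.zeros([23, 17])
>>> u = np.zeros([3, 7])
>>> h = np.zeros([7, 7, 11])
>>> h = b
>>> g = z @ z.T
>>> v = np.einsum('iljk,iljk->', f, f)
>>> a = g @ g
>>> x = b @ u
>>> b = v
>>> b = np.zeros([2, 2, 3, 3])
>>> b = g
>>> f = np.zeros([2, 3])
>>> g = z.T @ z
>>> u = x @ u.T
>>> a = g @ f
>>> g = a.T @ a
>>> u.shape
(23, 23, 3)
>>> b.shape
(23, 23)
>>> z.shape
(23, 2)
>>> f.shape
(2, 3)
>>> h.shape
(23, 23, 3)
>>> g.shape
(3, 3)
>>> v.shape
()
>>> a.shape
(2, 3)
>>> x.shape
(23, 23, 7)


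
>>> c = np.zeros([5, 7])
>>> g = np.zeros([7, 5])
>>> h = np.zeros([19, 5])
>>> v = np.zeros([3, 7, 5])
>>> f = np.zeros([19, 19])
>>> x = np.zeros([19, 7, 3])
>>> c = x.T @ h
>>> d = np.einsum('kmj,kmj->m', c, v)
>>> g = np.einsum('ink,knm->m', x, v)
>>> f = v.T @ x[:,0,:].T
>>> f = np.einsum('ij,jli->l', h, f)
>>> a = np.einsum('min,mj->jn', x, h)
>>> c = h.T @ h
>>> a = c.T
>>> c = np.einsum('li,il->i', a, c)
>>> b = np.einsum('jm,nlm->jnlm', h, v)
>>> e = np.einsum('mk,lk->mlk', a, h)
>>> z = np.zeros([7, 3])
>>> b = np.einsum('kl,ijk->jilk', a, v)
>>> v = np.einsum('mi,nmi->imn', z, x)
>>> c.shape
(5,)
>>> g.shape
(5,)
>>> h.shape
(19, 5)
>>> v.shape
(3, 7, 19)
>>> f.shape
(7,)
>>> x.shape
(19, 7, 3)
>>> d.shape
(7,)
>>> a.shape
(5, 5)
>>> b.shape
(7, 3, 5, 5)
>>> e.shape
(5, 19, 5)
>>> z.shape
(7, 3)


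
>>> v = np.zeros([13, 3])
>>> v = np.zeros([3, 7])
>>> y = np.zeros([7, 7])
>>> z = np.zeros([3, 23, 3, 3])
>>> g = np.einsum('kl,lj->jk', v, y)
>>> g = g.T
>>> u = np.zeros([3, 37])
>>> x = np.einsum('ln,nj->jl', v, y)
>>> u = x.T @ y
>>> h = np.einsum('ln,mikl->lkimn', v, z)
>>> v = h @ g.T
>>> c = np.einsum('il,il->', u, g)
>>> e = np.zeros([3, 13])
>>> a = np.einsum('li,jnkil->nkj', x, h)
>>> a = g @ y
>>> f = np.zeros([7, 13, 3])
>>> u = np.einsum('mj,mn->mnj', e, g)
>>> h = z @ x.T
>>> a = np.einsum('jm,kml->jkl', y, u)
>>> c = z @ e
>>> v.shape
(3, 3, 23, 3, 3)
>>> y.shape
(7, 7)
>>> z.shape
(3, 23, 3, 3)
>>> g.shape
(3, 7)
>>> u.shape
(3, 7, 13)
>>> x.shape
(7, 3)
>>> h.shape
(3, 23, 3, 7)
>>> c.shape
(3, 23, 3, 13)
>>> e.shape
(3, 13)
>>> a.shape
(7, 3, 13)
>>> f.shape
(7, 13, 3)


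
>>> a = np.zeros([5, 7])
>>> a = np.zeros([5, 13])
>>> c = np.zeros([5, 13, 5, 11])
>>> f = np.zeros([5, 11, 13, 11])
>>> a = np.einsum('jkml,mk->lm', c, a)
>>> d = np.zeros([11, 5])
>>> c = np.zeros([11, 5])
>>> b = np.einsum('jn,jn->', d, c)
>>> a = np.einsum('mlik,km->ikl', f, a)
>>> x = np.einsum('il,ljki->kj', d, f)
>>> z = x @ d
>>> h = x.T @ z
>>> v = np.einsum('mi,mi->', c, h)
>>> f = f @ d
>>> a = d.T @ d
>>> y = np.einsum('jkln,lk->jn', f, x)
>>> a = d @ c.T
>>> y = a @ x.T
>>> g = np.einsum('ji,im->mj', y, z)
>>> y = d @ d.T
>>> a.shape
(11, 11)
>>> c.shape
(11, 5)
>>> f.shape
(5, 11, 13, 5)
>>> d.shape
(11, 5)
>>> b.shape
()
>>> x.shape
(13, 11)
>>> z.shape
(13, 5)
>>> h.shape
(11, 5)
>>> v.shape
()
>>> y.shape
(11, 11)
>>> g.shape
(5, 11)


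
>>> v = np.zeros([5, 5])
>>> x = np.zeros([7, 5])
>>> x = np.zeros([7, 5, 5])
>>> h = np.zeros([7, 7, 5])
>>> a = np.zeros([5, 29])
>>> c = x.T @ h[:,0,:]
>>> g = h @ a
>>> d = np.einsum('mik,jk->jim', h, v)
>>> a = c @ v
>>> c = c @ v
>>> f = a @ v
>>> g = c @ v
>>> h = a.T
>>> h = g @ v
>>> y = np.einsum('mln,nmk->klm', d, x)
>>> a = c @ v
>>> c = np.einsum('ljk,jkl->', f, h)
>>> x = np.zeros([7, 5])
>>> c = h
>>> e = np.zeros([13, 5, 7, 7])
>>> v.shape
(5, 5)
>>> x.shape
(7, 5)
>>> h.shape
(5, 5, 5)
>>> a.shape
(5, 5, 5)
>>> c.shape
(5, 5, 5)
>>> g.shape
(5, 5, 5)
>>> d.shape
(5, 7, 7)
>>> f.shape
(5, 5, 5)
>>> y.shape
(5, 7, 5)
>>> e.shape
(13, 5, 7, 7)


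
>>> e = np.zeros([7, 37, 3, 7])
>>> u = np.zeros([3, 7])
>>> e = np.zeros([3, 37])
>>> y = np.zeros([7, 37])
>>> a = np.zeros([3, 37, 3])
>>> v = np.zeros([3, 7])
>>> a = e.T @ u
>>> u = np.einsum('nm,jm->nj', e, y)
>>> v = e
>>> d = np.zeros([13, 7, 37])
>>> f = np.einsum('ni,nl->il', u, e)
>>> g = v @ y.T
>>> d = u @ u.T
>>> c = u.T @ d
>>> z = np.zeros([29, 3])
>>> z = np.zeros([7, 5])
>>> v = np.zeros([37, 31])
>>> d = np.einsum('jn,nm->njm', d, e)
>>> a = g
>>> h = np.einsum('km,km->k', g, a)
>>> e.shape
(3, 37)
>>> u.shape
(3, 7)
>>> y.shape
(7, 37)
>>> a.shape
(3, 7)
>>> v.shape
(37, 31)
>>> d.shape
(3, 3, 37)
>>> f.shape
(7, 37)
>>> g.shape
(3, 7)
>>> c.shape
(7, 3)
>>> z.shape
(7, 5)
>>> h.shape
(3,)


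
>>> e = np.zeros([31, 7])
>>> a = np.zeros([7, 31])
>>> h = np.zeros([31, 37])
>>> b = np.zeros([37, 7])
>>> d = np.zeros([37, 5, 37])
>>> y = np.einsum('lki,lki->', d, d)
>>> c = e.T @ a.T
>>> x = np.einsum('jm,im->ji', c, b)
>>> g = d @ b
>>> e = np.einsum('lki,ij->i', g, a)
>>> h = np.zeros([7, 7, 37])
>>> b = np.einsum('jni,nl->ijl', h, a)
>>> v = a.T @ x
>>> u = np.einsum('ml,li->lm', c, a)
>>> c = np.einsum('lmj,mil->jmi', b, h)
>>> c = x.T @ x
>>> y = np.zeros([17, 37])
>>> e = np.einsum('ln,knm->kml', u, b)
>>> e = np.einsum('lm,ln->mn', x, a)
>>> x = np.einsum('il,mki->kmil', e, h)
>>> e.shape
(37, 31)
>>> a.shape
(7, 31)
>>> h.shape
(7, 7, 37)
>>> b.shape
(37, 7, 31)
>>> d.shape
(37, 5, 37)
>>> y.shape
(17, 37)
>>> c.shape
(37, 37)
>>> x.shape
(7, 7, 37, 31)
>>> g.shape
(37, 5, 7)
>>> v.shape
(31, 37)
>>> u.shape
(7, 7)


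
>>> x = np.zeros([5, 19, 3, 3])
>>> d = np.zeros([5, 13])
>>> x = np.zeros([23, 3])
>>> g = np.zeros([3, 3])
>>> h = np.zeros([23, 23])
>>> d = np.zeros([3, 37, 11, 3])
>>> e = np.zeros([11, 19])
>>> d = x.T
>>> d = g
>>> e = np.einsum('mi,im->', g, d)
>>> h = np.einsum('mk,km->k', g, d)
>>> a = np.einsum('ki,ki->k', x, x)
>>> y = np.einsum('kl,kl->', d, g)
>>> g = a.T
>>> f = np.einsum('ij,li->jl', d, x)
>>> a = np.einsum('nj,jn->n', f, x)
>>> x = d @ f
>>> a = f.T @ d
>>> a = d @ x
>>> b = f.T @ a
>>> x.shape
(3, 23)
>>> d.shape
(3, 3)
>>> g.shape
(23,)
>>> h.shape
(3,)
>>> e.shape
()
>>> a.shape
(3, 23)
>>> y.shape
()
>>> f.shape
(3, 23)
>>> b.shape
(23, 23)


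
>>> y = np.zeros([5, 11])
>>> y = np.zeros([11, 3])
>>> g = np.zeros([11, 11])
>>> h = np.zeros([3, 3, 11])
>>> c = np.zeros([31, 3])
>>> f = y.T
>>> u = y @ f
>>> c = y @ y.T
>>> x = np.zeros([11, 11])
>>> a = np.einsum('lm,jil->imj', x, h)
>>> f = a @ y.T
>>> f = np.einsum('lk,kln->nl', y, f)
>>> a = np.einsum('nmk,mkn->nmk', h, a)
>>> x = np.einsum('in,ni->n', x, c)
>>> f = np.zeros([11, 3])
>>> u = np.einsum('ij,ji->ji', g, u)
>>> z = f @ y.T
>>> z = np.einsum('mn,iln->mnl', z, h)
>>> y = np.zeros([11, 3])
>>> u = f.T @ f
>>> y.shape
(11, 3)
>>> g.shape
(11, 11)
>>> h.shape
(3, 3, 11)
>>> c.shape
(11, 11)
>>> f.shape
(11, 3)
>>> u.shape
(3, 3)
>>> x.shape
(11,)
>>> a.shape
(3, 3, 11)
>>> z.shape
(11, 11, 3)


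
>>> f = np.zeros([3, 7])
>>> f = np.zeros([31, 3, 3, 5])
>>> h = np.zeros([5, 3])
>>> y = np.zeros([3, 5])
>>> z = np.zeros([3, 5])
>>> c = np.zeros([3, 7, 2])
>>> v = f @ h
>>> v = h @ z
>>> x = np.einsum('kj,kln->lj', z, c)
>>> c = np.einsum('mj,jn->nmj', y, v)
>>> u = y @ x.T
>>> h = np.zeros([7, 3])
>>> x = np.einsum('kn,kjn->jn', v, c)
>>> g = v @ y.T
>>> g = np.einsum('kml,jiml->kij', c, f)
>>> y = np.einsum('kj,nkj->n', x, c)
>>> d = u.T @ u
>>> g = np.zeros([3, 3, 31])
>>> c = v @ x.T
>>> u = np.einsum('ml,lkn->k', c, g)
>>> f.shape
(31, 3, 3, 5)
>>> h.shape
(7, 3)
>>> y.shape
(5,)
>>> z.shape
(3, 5)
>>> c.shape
(5, 3)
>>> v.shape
(5, 5)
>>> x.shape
(3, 5)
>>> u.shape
(3,)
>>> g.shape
(3, 3, 31)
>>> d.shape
(7, 7)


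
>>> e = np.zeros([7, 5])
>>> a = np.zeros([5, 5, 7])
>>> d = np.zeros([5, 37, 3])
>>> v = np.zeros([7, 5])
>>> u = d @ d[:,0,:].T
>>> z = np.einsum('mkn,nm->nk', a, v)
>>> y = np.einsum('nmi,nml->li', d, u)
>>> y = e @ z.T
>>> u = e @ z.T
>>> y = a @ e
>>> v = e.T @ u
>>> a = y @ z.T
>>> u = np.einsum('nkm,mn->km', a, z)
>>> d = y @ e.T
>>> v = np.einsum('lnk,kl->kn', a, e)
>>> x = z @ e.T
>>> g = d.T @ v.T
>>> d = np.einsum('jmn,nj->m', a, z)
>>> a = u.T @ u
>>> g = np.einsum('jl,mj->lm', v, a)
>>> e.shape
(7, 5)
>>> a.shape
(7, 7)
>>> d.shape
(5,)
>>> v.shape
(7, 5)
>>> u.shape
(5, 7)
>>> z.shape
(7, 5)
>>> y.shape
(5, 5, 5)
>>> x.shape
(7, 7)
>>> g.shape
(5, 7)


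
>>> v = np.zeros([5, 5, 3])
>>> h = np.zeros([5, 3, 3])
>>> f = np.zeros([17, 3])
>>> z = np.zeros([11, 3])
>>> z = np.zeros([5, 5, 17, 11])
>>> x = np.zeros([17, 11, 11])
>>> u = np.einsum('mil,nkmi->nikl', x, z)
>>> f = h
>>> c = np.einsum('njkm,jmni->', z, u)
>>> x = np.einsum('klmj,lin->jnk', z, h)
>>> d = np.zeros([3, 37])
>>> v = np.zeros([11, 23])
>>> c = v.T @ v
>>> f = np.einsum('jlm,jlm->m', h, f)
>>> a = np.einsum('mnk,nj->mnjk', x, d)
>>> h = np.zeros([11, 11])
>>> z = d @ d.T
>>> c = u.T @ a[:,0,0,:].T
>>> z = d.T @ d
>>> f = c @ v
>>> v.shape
(11, 23)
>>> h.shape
(11, 11)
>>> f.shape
(11, 5, 11, 23)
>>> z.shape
(37, 37)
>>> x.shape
(11, 3, 5)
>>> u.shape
(5, 11, 5, 11)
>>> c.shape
(11, 5, 11, 11)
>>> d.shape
(3, 37)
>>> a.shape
(11, 3, 37, 5)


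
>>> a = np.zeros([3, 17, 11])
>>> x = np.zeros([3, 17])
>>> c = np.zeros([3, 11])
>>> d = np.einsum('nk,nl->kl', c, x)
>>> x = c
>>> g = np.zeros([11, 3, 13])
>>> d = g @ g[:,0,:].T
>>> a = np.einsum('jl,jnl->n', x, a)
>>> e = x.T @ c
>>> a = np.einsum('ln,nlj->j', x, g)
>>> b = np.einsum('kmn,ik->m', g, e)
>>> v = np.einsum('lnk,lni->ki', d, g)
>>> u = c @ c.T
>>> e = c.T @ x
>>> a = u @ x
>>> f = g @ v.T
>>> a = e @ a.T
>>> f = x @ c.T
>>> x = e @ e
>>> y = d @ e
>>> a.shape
(11, 3)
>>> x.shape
(11, 11)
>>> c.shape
(3, 11)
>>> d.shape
(11, 3, 11)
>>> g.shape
(11, 3, 13)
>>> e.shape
(11, 11)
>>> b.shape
(3,)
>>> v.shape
(11, 13)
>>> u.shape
(3, 3)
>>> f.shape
(3, 3)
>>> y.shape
(11, 3, 11)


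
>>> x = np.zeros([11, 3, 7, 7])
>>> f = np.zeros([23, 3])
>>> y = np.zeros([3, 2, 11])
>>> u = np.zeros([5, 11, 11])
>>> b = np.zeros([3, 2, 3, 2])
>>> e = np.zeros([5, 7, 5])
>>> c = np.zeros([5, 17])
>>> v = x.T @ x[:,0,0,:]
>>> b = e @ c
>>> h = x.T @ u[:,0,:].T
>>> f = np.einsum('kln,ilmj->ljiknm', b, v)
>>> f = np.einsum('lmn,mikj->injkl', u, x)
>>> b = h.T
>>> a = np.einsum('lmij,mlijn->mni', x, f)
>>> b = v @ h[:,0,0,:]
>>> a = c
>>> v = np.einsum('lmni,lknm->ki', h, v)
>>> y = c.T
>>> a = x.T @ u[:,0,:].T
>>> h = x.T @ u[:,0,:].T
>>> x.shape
(11, 3, 7, 7)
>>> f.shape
(3, 11, 7, 7, 5)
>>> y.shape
(17, 5)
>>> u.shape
(5, 11, 11)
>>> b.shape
(7, 7, 3, 5)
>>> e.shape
(5, 7, 5)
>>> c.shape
(5, 17)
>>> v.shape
(7, 5)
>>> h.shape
(7, 7, 3, 5)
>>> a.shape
(7, 7, 3, 5)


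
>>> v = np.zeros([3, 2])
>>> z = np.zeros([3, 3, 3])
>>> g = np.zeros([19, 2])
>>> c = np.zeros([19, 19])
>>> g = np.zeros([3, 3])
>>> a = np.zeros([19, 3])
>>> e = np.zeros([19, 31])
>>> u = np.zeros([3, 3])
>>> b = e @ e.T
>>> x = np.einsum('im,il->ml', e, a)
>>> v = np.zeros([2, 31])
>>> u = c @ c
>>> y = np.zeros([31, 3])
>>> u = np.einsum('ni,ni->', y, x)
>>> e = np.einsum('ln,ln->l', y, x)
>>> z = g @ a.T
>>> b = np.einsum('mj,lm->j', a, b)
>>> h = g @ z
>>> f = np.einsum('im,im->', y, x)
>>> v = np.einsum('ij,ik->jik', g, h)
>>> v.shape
(3, 3, 19)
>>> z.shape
(3, 19)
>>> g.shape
(3, 3)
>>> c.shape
(19, 19)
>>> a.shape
(19, 3)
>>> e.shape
(31,)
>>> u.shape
()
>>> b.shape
(3,)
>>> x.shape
(31, 3)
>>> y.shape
(31, 3)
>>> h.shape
(3, 19)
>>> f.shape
()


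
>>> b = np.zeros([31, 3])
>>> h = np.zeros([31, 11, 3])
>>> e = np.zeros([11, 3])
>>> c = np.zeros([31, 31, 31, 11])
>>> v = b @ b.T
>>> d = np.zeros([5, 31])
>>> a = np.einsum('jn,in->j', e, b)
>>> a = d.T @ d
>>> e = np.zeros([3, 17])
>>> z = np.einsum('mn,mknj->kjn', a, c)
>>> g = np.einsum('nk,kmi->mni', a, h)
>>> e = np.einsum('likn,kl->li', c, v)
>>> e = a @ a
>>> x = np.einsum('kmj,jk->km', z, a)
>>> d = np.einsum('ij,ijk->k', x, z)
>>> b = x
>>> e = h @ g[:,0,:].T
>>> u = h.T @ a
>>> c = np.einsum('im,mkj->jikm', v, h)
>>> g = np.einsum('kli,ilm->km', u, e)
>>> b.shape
(31, 11)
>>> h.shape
(31, 11, 3)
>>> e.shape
(31, 11, 11)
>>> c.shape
(3, 31, 11, 31)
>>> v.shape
(31, 31)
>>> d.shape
(31,)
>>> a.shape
(31, 31)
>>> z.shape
(31, 11, 31)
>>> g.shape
(3, 11)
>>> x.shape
(31, 11)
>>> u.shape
(3, 11, 31)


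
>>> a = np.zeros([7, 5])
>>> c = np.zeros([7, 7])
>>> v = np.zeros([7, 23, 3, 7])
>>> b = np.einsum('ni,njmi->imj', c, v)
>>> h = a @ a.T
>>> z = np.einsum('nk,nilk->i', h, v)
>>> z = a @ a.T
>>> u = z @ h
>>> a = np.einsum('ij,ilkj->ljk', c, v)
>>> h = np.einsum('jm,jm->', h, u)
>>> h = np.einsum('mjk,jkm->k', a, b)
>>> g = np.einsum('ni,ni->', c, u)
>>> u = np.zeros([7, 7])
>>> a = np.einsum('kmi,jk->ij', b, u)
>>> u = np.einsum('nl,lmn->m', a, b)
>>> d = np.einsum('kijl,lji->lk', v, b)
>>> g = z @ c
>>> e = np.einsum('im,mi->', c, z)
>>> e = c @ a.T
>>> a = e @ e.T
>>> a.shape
(7, 7)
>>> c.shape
(7, 7)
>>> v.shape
(7, 23, 3, 7)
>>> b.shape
(7, 3, 23)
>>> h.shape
(3,)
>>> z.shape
(7, 7)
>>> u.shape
(3,)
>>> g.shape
(7, 7)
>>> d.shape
(7, 7)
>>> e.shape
(7, 23)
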